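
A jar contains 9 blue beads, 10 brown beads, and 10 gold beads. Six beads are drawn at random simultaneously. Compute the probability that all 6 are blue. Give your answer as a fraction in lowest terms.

1/5655

Unordered draws without replacement: count favorable combinations over C(29,6).
Favorable = C(9,6) · C(10,0) · C(10,0) = 84; total = C(29,6) = 475020.
P = 84/475020 = 1/5655 ≈ 0.0002.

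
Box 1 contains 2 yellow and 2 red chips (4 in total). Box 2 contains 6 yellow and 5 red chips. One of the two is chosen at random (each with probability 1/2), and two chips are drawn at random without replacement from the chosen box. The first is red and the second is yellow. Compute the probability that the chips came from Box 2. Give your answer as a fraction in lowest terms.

9/20

P(E | Box 1) = 1/3; P(E | Box 2) = 3/11.
P(E) = 1/2·1/3 + 1/2·3/11 = 10/33.
By Bayes' rule, P(Box 2 | E) = 3/22 / 10/33 = 9/20 ≈ 0.4500.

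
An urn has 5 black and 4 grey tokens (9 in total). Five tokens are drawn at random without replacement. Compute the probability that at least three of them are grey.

5/14

Sum the hypergeometric tail for j = 3,…,4 grey tokens.
Favorable = C(4,3)·C(5,2) + C(4,4)·C(5,1) = 45; total = C(9,5) = 126.
P = 45/126 = 5/14 ≈ 0.3571.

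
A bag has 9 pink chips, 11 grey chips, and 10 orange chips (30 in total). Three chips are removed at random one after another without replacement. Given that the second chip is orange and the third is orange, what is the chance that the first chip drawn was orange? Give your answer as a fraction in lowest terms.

2/7

P(first=orange and the second chip is orange and the third is orange) = (10/30)·(9/29)·(8/28) = 6/203.
P(E) = Σ over first color = 27/812 + 33/812 + 6/203 = 3/29.
By Bayes, P(first=orange | E) = 6/203 / 3/29 = 2/7 ≈ 0.2857.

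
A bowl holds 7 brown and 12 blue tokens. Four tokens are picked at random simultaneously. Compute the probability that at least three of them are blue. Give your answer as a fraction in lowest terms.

2035/3876

Sum the hypergeometric tail for j = 3,…,4 blue tokens.
Favorable = C(12,3)·C(7,1) + C(12,4)·C(7,0) = 2035; total = C(19,4) = 3876.
P = 2035/3876 = 2035/3876 ≈ 0.5250.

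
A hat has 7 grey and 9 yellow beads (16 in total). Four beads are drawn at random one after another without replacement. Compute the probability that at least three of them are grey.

5/26

Sum the hypergeometric tail for j = 3,…,4 grey beads.
Favorable = C(7,3)·C(9,1) + C(7,4)·C(9,0) = 350; total = C(16,4) = 1820.
P = 350/1820 = 5/26 ≈ 0.1923.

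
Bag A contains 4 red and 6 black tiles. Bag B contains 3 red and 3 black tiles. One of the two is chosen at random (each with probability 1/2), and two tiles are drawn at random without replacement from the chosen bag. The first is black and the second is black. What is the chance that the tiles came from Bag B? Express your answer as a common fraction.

P(E | Bag A) = 1/3; P(E | Bag B) = 1/5.
P(E) = 1/2·1/3 + 1/2·1/5 = 4/15.
By Bayes' rule, P(Bag B | E) = 1/10 / 4/15 = 3/8 ≈ 0.3750.

3/8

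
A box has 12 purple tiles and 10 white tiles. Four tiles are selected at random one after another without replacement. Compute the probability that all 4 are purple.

Unordered draws without replacement: count favorable combinations over C(22,4).
Favorable = C(12,4) · C(10,0) = 495; total = C(22,4) = 7315.
P = 495/7315 = 9/133 ≈ 0.0677.

9/133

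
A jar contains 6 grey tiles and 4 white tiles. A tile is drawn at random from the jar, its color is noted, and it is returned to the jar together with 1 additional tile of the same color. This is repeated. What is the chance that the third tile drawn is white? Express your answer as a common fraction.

2/5

Sum over the four possibilities for the first two draws (white/not-white each), tracking how the white count and total change by +1 per draw.
P(third is white) = 2/5 ≈ 0.4000. (In a Pólya urn every draw has the same marginal probability 4/10.)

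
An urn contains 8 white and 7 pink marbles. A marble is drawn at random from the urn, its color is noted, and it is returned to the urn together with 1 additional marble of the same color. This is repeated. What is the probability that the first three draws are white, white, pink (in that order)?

Track the composition after each reinforcement of +1.
P = (8/15) · (9/16) · (7/17) = 21/170 ≈ 0.1235.

21/170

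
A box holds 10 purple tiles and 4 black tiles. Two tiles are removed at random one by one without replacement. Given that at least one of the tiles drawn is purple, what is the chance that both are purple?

P(both purple) = C(10,2)/C(14,2) = 45/91; P(at least one purple) = 1 − C(4,2)/C(14,2) = 85/91.
Since 'both purple' ⊆ 'at least one purple', P(both | at least one) = 45/91 / 85/91 = 9/17 ≈ 0.5294.

9/17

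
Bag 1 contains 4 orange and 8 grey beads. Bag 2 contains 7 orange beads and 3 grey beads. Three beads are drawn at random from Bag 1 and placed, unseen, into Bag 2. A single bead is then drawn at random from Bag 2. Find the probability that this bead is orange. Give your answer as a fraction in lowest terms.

Condition on how many of the transferred beads are orange (from Bag 1: 4 orange of 12; then Bag 2 has 13 total).
  0 orange: C(4,0)C(8,3)/C(12,3) = 14/55; then P = 7/13
  1 orange: C(4,1)C(8,2)/C(12,3) = 28/55; then P = 8/13
  2 orange: C(4,2)C(8,1)/C(12,3) = 12/55; then P = 9/13
  3 orange: C(4,3)C(8,0)/C(12,3) = 1/55; then P = 10/13
P(orange from Bag 2) = 8/13 ≈ 0.6154.

8/13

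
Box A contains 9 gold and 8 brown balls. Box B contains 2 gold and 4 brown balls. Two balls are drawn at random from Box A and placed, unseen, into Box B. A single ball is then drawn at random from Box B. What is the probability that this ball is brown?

Condition on how many of the transferred balls are brown (from Box A: 8 brown of 17; then Box B has 8 total).
  0 brown: C(8,0)C(9,2)/C(17,2) = 9/34; then P = 4/8
  1 brown: C(8,1)C(9,1)/C(17,2) = 9/17; then P = 5/8
  2 brown: C(8,2)C(9,0)/C(17,2) = 7/34; then P = 6/8
P(brown from Box B) = 21/34 ≈ 0.6176.

21/34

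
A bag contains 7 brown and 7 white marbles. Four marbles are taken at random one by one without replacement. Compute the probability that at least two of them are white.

103/143

Sum the hypergeometric tail for j = 2,…,4 white marbles.
Favorable = C(7,2)·C(7,2) + C(7,3)·C(7,1) + C(7,4)·C(7,0) = 721; total = C(14,4) = 1001.
P = 721/1001 = 103/143 ≈ 0.7203.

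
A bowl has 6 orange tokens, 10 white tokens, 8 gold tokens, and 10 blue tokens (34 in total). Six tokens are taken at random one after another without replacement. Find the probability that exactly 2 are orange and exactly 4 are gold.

525/672452

Unordered draws without replacement: count favorable combinations over C(34,6).
Favorable = C(6,2) · C(10,0) · C(8,4) · C(10,0) = 1050; total = C(34,6) = 1344904.
P = 1050/1344904 = 525/672452 ≈ 0.0008.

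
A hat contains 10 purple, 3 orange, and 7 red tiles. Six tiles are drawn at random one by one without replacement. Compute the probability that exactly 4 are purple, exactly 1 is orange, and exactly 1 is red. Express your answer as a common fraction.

Unordered draws without replacement: count favorable combinations over C(20,6).
Favorable = C(10,4) · C(3,1) · C(7,1) = 4410; total = C(20,6) = 38760.
P = 4410/38760 = 147/1292 ≈ 0.1138.

147/1292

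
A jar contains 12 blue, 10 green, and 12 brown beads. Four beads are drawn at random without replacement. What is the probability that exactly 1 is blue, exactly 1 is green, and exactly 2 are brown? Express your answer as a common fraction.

90/527

Unordered draws without replacement: count favorable combinations over C(34,4).
Favorable = C(12,1) · C(10,1) · C(12,2) = 7920; total = C(34,4) = 46376.
P = 7920/46376 = 90/527 ≈ 0.1708.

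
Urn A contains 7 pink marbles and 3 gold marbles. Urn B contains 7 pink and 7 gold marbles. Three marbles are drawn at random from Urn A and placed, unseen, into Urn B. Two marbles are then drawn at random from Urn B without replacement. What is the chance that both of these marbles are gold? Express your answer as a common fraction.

Condition on how many of the transferred marbles are gold (from Urn A: 3 gold of 10; then Urn B has 17 total).
  0 gold: C(3,0)C(7,3)/C(10,3) = 7/24; then P = C(7,2)/C(17,2) = 21/136
  1 gold: C(3,1)C(7,2)/C(10,3) = 21/40; then P = C(8,2)/C(17,2) = 7/34
  2 gold: C(3,2)C(7,1)/C(10,3) = 7/40; then P = C(9,2)/C(17,2) = 9/34
  3 gold: C(3,3)C(7,0)/C(10,3) = 1/120; then P = C(10,2)/C(17,2) = 45/136
P(both gold) = 55/272 ≈ 0.2022.

55/272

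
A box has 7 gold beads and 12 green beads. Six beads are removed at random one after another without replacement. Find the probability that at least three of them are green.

3509/3876

Sum the hypergeometric tail for j = 3,…,6 green beads.
Favorable = C(12,3)·C(7,3) + C(12,4)·C(7,2) + C(12,5)·C(7,1) + C(12,6)·C(7,0) = 24563; total = C(19,6) = 27132.
P = 24563/27132 = 3509/3876 ≈ 0.9053.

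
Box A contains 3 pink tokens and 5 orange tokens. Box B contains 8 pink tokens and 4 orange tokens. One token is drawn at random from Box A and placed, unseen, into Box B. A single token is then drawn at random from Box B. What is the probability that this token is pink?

67/104

Condition on how many of the transferred tokens are pink (from Box A: 3 pink of 8; then Box B has 13 total).
  0 pink: C(3,0)C(5,1)/C(8,1) = 5/8; then P = 8/13
  1 pink: C(3,1)C(5,0)/C(8,1) = 3/8; then P = 9/13
P(pink from Box B) = 67/104 ≈ 0.6442.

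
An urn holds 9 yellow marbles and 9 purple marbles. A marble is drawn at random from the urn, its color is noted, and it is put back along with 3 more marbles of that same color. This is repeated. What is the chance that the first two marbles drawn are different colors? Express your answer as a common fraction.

3/7

Either yellow then purple, or purple then yellow; after the first draw the total is 21.
P = (9/18)·(9/21) + (9/18)·(9/21) = 3/7 ≈ 0.4286.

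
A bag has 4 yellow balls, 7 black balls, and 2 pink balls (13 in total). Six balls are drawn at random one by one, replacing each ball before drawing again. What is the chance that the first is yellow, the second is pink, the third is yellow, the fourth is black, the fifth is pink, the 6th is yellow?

1792/4826809

Multiply the conditional probability of each draw in order, with replacement (the composition resets each draw).
P = (4/13) · (2/13) · (4/13) · (7/13) · (2/13) · (4/13) = 1792/4826809 ≈ 0.0004.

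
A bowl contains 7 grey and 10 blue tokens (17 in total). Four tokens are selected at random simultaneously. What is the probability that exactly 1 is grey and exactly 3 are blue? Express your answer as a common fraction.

Unordered draws without replacement: count favorable combinations over C(17,4).
Favorable = C(7,1) · C(10,3) = 840; total = C(17,4) = 2380.
P = 840/2380 = 6/17 ≈ 0.3529.

6/17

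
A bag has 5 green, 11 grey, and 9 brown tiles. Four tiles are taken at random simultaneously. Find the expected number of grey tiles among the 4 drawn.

By linearity of expectation, E[X] = Σ P(draw i is grey); by symmetry each draw (even without replacement) has P(grey) = 11/25.
E[X] = 4 · 11/25 = 44/25 ≈ 1.7600.

44/25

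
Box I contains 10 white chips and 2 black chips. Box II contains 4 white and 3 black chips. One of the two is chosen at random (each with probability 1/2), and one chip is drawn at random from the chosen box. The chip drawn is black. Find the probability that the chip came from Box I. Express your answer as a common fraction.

7/25

P(black | Box I) = 1/6; P(black | Box II) = 3/7.
P(black) = 1/2·1/6 + 1/2·3/7 = 25/84.
By Bayes' rule, P(Box I | black) = 1/12 / 25/84 = 7/25 ≈ 0.2800.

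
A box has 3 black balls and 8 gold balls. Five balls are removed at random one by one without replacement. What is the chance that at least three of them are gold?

31/33

Sum the hypergeometric tail for j = 3,…,5 gold balls.
Favorable = C(8,3)·C(3,2) + C(8,4)·C(3,1) + C(8,5)·C(3,0) = 434; total = C(11,5) = 462.
P = 434/462 = 31/33 ≈ 0.9394.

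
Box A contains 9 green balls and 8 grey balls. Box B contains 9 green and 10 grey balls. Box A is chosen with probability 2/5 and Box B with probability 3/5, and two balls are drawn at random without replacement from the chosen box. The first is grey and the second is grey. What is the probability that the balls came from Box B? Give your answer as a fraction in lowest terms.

P(E | Box A) = 7/34; P(E | Box B) = 5/19.
P(E) = 2/5·7/34 + 3/5·5/19 = 388/1615.
By Bayes' rule, P(Box B | E) = 3/19 / 388/1615 = 255/388 ≈ 0.6572.

255/388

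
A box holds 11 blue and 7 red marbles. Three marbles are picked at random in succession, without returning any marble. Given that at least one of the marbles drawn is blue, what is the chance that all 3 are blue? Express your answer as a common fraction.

P(all 3 blue) = C(11,3)/C(18,3) = 55/272; P(at least one blue) = 1 − C(7,3)/C(18,3) = 781/816.
Since 'all 3 blue' ⊆ 'at least one blue', P(all 3 | at least one) = 55/272 / 781/816 = 15/71 ≈ 0.2113.

15/71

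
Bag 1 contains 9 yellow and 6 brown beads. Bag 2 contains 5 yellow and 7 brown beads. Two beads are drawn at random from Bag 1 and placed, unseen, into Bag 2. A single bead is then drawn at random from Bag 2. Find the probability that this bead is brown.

Condition on how many of the transferred beads are brown (from Bag 1: 6 brown of 15; then Bag 2 has 14 total).
  0 brown: C(6,0)C(9,2)/C(15,2) = 12/35; then P = 7/14
  1 brown: C(6,1)C(9,1)/C(15,2) = 18/35; then P = 8/14
  2 brown: C(6,2)C(9,0)/C(15,2) = 1/7; then P = 9/14
P(brown from Bag 2) = 39/70 ≈ 0.5571.

39/70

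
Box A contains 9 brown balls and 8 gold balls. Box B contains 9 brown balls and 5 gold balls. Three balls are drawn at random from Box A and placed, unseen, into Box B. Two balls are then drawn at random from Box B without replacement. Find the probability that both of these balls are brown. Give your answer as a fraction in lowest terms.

1737/4624

Condition on how many of the transferred balls are brown (from Box A: 9 brown of 17; then Box B has 17 total).
  0 brown: C(9,0)C(8,3)/C(17,3) = 7/85; then P = C(9,2)/C(17,2) = 9/34
  1 brown: C(9,1)C(8,2)/C(17,3) = 63/170; then P = C(10,2)/C(17,2) = 45/136
  2 brown: C(9,2)C(8,1)/C(17,3) = 36/85; then P = C(11,2)/C(17,2) = 55/136
  3 brown: C(9,3)C(8,0)/C(17,3) = 21/170; then P = C(12,2)/C(17,2) = 33/68
P(both brown) = 1737/4624 ≈ 0.3756.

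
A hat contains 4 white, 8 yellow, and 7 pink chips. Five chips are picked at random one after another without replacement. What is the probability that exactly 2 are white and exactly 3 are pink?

Unordered draws without replacement: count favorable combinations over C(19,5).
Favorable = C(4,2) · C(8,0) · C(7,3) = 210; total = C(19,5) = 11628.
P = 210/11628 = 35/1938 ≈ 0.0181.

35/1938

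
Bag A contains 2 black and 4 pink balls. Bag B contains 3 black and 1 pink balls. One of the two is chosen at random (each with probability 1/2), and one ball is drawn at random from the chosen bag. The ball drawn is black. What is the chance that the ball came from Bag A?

4/13

P(black | Bag A) = 1/3; P(black | Bag B) = 3/4.
P(black) = 1/2·1/3 + 1/2·3/4 = 13/24.
By Bayes' rule, P(Bag A | black) = 1/6 / 13/24 = 4/13 ≈ 0.3077.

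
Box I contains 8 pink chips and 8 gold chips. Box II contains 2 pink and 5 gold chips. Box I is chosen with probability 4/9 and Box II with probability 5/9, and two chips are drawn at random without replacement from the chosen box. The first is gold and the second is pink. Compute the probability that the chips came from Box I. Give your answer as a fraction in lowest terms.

P(E | Box I) = 4/15; P(E | Box II) = 5/21.
P(E) = 4/9·4/15 + 5/9·5/21 = 79/315.
By Bayes' rule, P(Box I | E) = 16/135 / 79/315 = 112/237 ≈ 0.4726.

112/237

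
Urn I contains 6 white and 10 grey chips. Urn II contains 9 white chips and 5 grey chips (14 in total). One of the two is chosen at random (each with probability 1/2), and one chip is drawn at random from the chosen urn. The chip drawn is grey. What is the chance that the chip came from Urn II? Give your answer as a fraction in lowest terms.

P(grey | Urn I) = 5/8; P(grey | Urn II) = 5/14.
P(grey) = 1/2·5/8 + 1/2·5/14 = 55/112.
By Bayes' rule, P(Urn II | grey) = 5/28 / 55/112 = 4/11 ≈ 0.3636.

4/11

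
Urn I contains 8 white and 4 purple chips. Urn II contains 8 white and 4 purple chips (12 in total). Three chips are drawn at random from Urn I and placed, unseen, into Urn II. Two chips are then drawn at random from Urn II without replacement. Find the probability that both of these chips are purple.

113/1155

Condition on how many of the transferred chips are purple (from Urn I: 4 purple of 12; then Urn II has 15 total).
  0 purple: C(4,0)C(8,3)/C(12,3) = 14/55; then P = C(4,2)/C(15,2) = 2/35
  1 purple: C(4,1)C(8,2)/C(12,3) = 28/55; then P = C(5,2)/C(15,2) = 2/21
  2 purple: C(4,2)C(8,1)/C(12,3) = 12/55; then P = C(6,2)/C(15,2) = 1/7
  3 purple: C(4,3)C(8,0)/C(12,3) = 1/55; then P = C(7,2)/C(15,2) = 1/5
P(both purple) = 113/1155 ≈ 0.0978.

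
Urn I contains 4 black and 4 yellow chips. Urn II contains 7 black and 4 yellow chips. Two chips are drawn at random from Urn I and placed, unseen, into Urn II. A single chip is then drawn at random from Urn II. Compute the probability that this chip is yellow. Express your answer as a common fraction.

Condition on how many of the transferred chips are yellow (from Urn I: 4 yellow of 8; then Urn II has 13 total).
  0 yellow: C(4,0)C(4,2)/C(8,2) = 3/14; then P = 4/13
  1 yellow: C(4,1)C(4,1)/C(8,2) = 4/7; then P = 5/13
  2 yellow: C(4,2)C(4,0)/C(8,2) = 3/14; then P = 6/13
P(yellow from Urn II) = 5/13 ≈ 0.3846.

5/13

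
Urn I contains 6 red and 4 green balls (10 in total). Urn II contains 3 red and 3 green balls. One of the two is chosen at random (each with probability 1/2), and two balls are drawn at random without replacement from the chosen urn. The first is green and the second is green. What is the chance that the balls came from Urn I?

2/5

P(E | Urn I) = 2/15; P(E | Urn II) = 1/5.
P(E) = 1/2·2/15 + 1/2·1/5 = 1/6.
By Bayes' rule, P(Urn I | E) = 1/15 / 1/6 = 2/5 ≈ 0.4000.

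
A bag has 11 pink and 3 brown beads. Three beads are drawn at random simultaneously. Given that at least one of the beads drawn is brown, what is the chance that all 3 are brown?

1/199

P(all 3 brown) = C(3,3)/C(14,3) = 1/364; P(at least one brown) = 1 − C(11,3)/C(14,3) = 199/364.
Since 'all 3 brown' ⊆ 'at least one brown', P(all 3 | at least one) = 1/364 / 199/364 = 1/199 ≈ 0.0050.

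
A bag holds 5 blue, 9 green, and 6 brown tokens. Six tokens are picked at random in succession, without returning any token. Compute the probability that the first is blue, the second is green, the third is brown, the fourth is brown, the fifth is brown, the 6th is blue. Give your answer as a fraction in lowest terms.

1/1292

Multiply the conditional probability of each draw in order, without replacement, so each draw removes one from its color and from the total.
P = (5/20) · (9/19) · (6/18) · (5/17) · (4/16) · (4/15) = 1/1292 ≈ 0.0008.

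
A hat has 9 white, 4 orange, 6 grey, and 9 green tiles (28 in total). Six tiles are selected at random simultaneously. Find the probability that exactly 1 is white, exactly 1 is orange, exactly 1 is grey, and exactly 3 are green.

Unordered draws without replacement: count favorable combinations over C(28,6).
Favorable = C(9,1) · C(4,1) · C(6,1) · C(9,3) = 18144; total = C(28,6) = 376740.
P = 18144/376740 = 72/1495 ≈ 0.0482.

72/1495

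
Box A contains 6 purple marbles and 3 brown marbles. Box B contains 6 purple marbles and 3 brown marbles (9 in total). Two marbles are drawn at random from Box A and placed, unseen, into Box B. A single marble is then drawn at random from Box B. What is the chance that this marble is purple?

2/3

Condition on how many of the transferred marbles are purple (from Box A: 6 purple of 9; then Box B has 11 total).
  0 purple: C(6,0)C(3,2)/C(9,2) = 1/12; then P = 6/11
  1 purple: C(6,1)C(3,1)/C(9,2) = 1/2; then P = 7/11
  2 purple: C(6,2)C(3,0)/C(9,2) = 5/12; then P = 8/11
P(purple from Box B) = 2/3 ≈ 0.6667.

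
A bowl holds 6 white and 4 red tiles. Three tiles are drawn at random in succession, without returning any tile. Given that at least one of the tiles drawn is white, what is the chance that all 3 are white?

P(all 3 white) = C(6,3)/C(10,3) = 1/6; P(at least one white) = 1 − C(4,3)/C(10,3) = 29/30.
Since 'all 3 white' ⊆ 'at least one white', P(all 3 | at least one) = 1/6 / 29/30 = 5/29 ≈ 0.1724.

5/29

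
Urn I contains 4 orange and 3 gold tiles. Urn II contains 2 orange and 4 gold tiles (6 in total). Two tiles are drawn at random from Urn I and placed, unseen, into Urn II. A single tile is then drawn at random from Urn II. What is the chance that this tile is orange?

Condition on how many of the transferred tiles are orange (from Urn I: 4 orange of 7; then Urn II has 8 total).
  0 orange: C(4,0)C(3,2)/C(7,2) = 1/7; then P = 2/8
  1 orange: C(4,1)C(3,1)/C(7,2) = 4/7; then P = 3/8
  2 orange: C(4,2)C(3,0)/C(7,2) = 2/7; then P = 4/8
P(orange from Urn II) = 11/28 ≈ 0.3929.

11/28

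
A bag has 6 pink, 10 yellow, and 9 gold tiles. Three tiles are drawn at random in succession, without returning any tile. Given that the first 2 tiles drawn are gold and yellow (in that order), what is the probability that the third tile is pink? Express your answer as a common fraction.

After removing 1 yellow, 1 gold, the bag has 6 pink out of 23 remaining.
P(third is pink | given) = 6/23 ≈ 0.2609.

6/23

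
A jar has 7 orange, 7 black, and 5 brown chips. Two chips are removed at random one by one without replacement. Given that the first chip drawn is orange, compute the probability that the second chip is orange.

1/3

After removing 1 orange, the jar has 6 orange out of 18 remaining.
P(second is orange | given) = 6/18 = 1/3 ≈ 0.3333.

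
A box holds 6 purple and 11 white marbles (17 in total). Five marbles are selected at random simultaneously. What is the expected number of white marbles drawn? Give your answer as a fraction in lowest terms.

55/17

By linearity of expectation, E[X] = Σ P(draw i is white); by symmetry each draw (even without replacement) has P(white) = 11/17.
E[X] = 5 · 11/17 = 55/17 ≈ 3.2353.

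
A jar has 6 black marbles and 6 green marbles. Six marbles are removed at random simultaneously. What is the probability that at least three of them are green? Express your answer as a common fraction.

331/462

Sum the hypergeometric tail for j = 3,…,6 green marbles.
Favorable = C(6,3)·C(6,3) + C(6,4)·C(6,2) + C(6,5)·C(6,1) + C(6,6)·C(6,0) = 662; total = C(12,6) = 924.
P = 662/924 = 331/462 ≈ 0.7165.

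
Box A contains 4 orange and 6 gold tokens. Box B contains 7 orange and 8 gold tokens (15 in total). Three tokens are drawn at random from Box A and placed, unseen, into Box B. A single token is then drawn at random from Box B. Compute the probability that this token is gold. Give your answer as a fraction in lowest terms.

Condition on how many of the transferred tokens are gold (from Box A: 6 gold of 10; then Box B has 18 total).
  0 gold: C(6,0)C(4,3)/C(10,3) = 1/30; then P = 8/18
  1 gold: C(6,1)C(4,2)/C(10,3) = 3/10; then P = 9/18
  2 gold: C(6,2)C(4,1)/C(10,3) = 1/2; then P = 10/18
  3 gold: C(6,3)C(4,0)/C(10,3) = 1/6; then P = 11/18
P(gold from Box B) = 49/90 ≈ 0.5444.

49/90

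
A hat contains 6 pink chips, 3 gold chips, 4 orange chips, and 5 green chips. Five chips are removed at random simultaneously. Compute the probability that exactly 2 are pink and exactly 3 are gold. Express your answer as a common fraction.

5/2856

Unordered draws without replacement: count favorable combinations over C(18,5).
Favorable = C(6,2) · C(3,3) · C(4,0) · C(5,0) = 15; total = C(18,5) = 8568.
P = 15/8568 = 5/2856 ≈ 0.0018.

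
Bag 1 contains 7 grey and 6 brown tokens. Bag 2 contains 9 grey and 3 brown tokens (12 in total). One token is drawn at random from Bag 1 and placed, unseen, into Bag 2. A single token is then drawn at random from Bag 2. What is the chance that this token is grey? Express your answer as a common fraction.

124/169

Condition on how many of the transferred tokens are grey (from Bag 1: 7 grey of 13; then Bag 2 has 13 total).
  0 grey: C(7,0)C(6,1)/C(13,1) = 6/13; then P = 9/13
  1 grey: C(7,1)C(6,0)/C(13,1) = 7/13; then P = 10/13
P(grey from Bag 2) = 124/169 ≈ 0.7337.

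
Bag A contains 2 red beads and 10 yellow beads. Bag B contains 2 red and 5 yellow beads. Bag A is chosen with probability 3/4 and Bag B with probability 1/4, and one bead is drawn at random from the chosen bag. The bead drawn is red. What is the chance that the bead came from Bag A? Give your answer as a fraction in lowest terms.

P(red | Bag A) = 1/6; P(red | Bag B) = 2/7.
P(red) = 3/4·1/6 + 1/4·2/7 = 11/56.
By Bayes' rule, P(Bag A | red) = 1/8 / 11/56 = 7/11 ≈ 0.6364.

7/11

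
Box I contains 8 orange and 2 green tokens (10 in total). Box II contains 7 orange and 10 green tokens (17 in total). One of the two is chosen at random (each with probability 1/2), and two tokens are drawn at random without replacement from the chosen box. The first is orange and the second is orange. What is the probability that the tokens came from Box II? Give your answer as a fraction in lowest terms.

P(E | Box I) = 28/45; P(E | Box II) = 21/136.
P(E) = 1/2·28/45 + 1/2·21/136 = 4753/12240.
By Bayes' rule, P(Box II | E) = 21/272 / 4753/12240 = 135/679 ≈ 0.1988.

135/679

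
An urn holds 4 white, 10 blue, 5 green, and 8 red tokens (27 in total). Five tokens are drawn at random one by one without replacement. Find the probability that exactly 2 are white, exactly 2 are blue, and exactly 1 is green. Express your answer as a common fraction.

Unordered draws without replacement: count favorable combinations over C(27,5).
Favorable = C(4,2) · C(10,2) · C(5,1) · C(8,0) = 1350; total = C(27,5) = 80730.
P = 1350/80730 = 5/299 ≈ 0.0167.

5/299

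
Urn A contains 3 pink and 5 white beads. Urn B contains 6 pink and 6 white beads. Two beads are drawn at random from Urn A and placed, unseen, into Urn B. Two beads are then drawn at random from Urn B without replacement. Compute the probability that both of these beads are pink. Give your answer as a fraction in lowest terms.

549/2548

Condition on how many of the transferred beads are pink (from Urn A: 3 pink of 8; then Urn B has 14 total).
  0 pink: C(3,0)C(5,2)/C(8,2) = 5/14; then P = C(6,2)/C(14,2) = 15/91
  1 pink: C(3,1)C(5,1)/C(8,2) = 15/28; then P = C(7,2)/C(14,2) = 3/13
  2 pink: C(3,2)C(5,0)/C(8,2) = 3/28; then P = C(8,2)/C(14,2) = 4/13
P(both pink) = 549/2548 ≈ 0.2155.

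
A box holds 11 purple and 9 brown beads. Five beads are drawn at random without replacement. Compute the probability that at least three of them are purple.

781/1292

Sum the hypergeometric tail for j = 3,…,5 purple beads.
Favorable = C(11,3)·C(9,2) + C(11,4)·C(9,1) + C(11,5)·C(9,0) = 9372; total = C(20,5) = 15504.
P = 9372/15504 = 781/1292 ≈ 0.6045.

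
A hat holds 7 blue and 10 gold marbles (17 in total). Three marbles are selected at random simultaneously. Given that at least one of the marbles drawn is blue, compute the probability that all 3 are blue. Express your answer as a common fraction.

1/16

P(all 3 blue) = C(7,3)/C(17,3) = 7/136; P(at least one blue) = 1 − C(10,3)/C(17,3) = 14/17.
Since 'all 3 blue' ⊆ 'at least one blue', P(all 3 | at least one) = 7/136 / 14/17 = 1/16 ≈ 0.0625.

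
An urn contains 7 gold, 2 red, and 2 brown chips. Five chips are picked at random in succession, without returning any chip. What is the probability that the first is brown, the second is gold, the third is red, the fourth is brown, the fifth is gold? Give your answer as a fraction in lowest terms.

1/330

Multiply the conditional probability of each draw in order, without replacement, so each draw removes one from its color and from the total.
P = (2/11) · (7/10) · (2/9) · (1/8) · (6/7) = 1/330 ≈ 0.0030.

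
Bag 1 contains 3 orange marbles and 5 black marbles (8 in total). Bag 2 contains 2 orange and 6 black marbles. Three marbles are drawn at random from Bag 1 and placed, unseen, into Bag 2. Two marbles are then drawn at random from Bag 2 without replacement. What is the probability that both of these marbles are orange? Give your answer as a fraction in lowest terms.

Condition on how many of the transferred marbles are orange (from Bag 1: 3 orange of 8; then Bag 2 has 11 total).
  0 orange: C(3,0)C(5,3)/C(8,3) = 5/28; then P = C(2,2)/C(11,2) = 1/55
  1 orange: C(3,1)C(5,2)/C(8,3) = 15/28; then P = C(3,2)/C(11,2) = 3/55
  2 orange: C(3,2)C(5,1)/C(8,3) = 15/56; then P = C(4,2)/C(11,2) = 6/55
  3 orange: C(3,3)C(5,0)/C(8,3) = 1/56; then P = C(5,2)/C(11,2) = 2/11
P(both orange) = 5/77 ≈ 0.0649.

5/77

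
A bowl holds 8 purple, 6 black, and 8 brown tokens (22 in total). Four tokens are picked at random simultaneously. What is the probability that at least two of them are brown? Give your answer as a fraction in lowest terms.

486/1045

Sum the hypergeometric tail for j = 2,…,4 brown tokens.
Favorable = C(8,2)·C(14,2) + C(8,3)·C(14,1) + C(8,4)·C(14,0) = 3402; total = C(22,4) = 7315.
P = 3402/7315 = 486/1045 ≈ 0.4651.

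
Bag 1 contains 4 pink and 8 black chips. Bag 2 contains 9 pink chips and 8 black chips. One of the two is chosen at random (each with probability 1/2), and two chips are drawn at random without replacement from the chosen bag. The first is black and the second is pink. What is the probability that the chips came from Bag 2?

P(E | Bag 1) = 8/33; P(E | Bag 2) = 9/34.
P(E) = 1/2·8/33 + 1/2·9/34 = 569/2244.
By Bayes' rule, P(Bag 2 | E) = 9/68 / 569/2244 = 297/569 ≈ 0.5220.

297/569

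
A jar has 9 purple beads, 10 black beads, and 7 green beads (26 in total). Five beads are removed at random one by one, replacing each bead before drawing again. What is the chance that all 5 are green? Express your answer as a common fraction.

Multiply the conditional probability of each draw in order, with replacement (the composition resets each draw).
P = (7/26) · (7/26) · (7/26) · (7/26) · (7/26) = 16807/11881376 ≈ 0.0014.

16807/11881376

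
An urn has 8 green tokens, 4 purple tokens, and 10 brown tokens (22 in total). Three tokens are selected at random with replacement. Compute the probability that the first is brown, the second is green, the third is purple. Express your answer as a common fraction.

40/1331

Multiply the conditional probability of each draw in order, with replacement (the composition resets each draw).
P = (10/22) · (8/22) · (4/22) = 40/1331 ≈ 0.0301.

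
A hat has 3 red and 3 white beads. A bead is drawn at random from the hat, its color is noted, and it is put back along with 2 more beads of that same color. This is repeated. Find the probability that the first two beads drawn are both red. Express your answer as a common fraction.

After a red draw the hat holds 5 red out of 8.
P = (3/6)·(5/8) = 5/16 ≈ 0.3125.

5/16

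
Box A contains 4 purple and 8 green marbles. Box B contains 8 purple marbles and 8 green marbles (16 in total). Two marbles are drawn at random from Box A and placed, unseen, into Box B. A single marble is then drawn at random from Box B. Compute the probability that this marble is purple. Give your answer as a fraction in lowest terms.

Condition on how many of the transferred marbles are purple (from Box A: 4 purple of 12; then Box B has 18 total).
  0 purple: C(4,0)C(8,2)/C(12,2) = 14/33; then P = 8/18
  1 purple: C(4,1)C(8,1)/C(12,2) = 16/33; then P = 9/18
  2 purple: C(4,2)C(8,0)/C(12,2) = 1/11; then P = 10/18
P(purple from Box B) = 13/27 ≈ 0.4815.

13/27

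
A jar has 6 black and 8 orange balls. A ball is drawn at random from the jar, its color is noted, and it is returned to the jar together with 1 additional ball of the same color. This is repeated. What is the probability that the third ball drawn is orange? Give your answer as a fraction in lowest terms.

4/7

Sum over the four possibilities for the first two draws (orange/not-orange each), tracking how the orange count and total change by +1 per draw.
P(third is orange) = 4/7 ≈ 0.5714. (In a Pólya urn every draw has the same marginal probability 8/14.)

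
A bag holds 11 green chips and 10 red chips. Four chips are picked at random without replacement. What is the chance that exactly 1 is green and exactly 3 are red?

88/399

Unordered draws without replacement: count favorable combinations over C(21,4).
Favorable = C(11,1) · C(10,3) = 1320; total = C(21,4) = 5985.
P = 1320/5985 = 88/399 ≈ 0.2206.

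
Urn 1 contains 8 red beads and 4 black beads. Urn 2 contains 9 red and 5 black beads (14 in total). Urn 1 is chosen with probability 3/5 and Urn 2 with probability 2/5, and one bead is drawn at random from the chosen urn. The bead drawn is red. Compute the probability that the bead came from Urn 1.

14/23

P(red | Urn 1) = 2/3; P(red | Urn 2) = 9/14.
P(red) = 3/5·2/3 + 2/5·9/14 = 23/35.
By Bayes' rule, P(Urn 1 | red) = 2/5 / 23/35 = 14/23 ≈ 0.6087.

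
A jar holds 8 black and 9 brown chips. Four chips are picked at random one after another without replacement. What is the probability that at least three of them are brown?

Sum the hypergeometric tail for j = 3,…,4 brown chips.
Favorable = C(9,3)·C(8,1) + C(9,4)·C(8,0) = 798; total = C(17,4) = 2380.
P = 798/2380 = 57/170 ≈ 0.3353.

57/170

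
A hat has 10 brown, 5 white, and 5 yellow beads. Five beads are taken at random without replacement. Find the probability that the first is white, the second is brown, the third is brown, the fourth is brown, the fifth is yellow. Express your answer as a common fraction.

25/2584

Multiply the conditional probability of each draw in order, without replacement, so each draw removes one from its color and from the total.
P = (5/20) · (10/19) · (9/18) · (8/17) · (5/16) = 25/2584 ≈ 0.0097.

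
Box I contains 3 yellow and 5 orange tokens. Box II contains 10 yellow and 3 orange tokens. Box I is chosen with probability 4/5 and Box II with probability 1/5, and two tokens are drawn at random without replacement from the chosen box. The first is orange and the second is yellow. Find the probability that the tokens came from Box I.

P(E | Box I) = 15/56; P(E | Box II) = 5/26.
P(E) = 4/5·15/56 + 1/5·5/26 = 23/91.
By Bayes' rule, P(Box I | E) = 3/14 / 23/91 = 39/46 ≈ 0.8478.

39/46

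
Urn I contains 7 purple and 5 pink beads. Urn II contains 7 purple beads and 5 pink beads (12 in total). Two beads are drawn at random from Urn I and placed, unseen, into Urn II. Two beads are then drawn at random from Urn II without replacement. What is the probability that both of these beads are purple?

139/429

Condition on how many of the transferred beads are purple (from Urn I: 7 purple of 12; then Urn II has 14 total).
  0 purple: C(7,0)C(5,2)/C(12,2) = 5/33; then P = C(7,2)/C(14,2) = 3/13
  1 purple: C(7,1)C(5,1)/C(12,2) = 35/66; then P = C(8,2)/C(14,2) = 4/13
  2 purple: C(7,2)C(5,0)/C(12,2) = 7/22; then P = C(9,2)/C(14,2) = 36/91
P(both purple) = 139/429 ≈ 0.3240.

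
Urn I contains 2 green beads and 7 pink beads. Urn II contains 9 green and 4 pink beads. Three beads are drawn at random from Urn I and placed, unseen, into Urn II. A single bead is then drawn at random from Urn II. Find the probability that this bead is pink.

19/48

Condition on how many of the transferred beads are pink (from Urn I: 7 pink of 9; then Urn II has 16 total).
  1 pink: C(7,1)C(2,2)/C(9,3) = 1/12; then P = 5/16
  2 pink: C(7,2)C(2,1)/C(9,3) = 1/2; then P = 6/16
  3 pink: C(7,3)C(2,0)/C(9,3) = 5/12; then P = 7/16
P(pink from Urn II) = 19/48 ≈ 0.3958.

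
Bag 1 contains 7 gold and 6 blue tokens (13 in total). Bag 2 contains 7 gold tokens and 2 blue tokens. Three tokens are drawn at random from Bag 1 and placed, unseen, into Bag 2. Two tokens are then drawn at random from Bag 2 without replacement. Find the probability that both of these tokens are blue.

Condition on how many of the transferred tokens are blue (from Bag 1: 6 blue of 13; then Bag 2 has 12 total).
  0 blue: C(6,0)C(7,3)/C(13,3) = 35/286; then P = C(2,2)/C(12,2) = 1/66
  1 blue: C(6,1)C(7,2)/C(13,3) = 63/143; then P = C(3,2)/C(12,2) = 1/22
  2 blue: C(6,2)C(7,1)/C(13,3) = 105/286; then P = C(4,2)/C(12,2) = 1/11
  3 blue: C(6,3)C(7,0)/C(13,3) = 10/143; then P = C(5,2)/C(12,2) = 5/33
P(both blue) = 113/1716 ≈ 0.0659.

113/1716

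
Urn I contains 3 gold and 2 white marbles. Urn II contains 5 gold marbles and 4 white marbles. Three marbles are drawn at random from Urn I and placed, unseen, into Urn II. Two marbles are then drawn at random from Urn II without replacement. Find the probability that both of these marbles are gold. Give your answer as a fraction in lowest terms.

Condition on how many of the transferred marbles are gold (from Urn I: 3 gold of 5; then Urn II has 12 total).
  1 gold: C(3,1)C(2,2)/C(5,3) = 3/10; then P = C(6,2)/C(12,2) = 5/22
  2 gold: C(3,2)C(2,1)/C(5,3) = 3/5; then P = C(7,2)/C(12,2) = 7/22
  3 gold: C(3,3)C(2,0)/C(5,3) = 1/10; then P = C(8,2)/C(12,2) = 14/33
P(both gold) = 199/660 ≈ 0.3015.

199/660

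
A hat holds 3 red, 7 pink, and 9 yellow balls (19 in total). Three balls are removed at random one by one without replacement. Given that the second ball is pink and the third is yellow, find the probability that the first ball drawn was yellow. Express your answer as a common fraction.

P(first=yellow and the second ball is pink and the third is yellow) = (9/19)·(7/18)·(8/17) = 28/323.
P(E) = Σ over first color = 21/646 + 21/323 + 28/323 = 7/38.
By Bayes, P(first=yellow | E) = 28/323 / 7/38 = 8/17 ≈ 0.4706.

8/17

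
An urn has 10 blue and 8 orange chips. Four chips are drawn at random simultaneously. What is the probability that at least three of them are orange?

7/34

Sum the hypergeometric tail for j = 3,…,4 orange chips.
Favorable = C(8,3)·C(10,1) + C(8,4)·C(10,0) = 630; total = C(18,4) = 3060.
P = 630/3060 = 7/34 ≈ 0.2059.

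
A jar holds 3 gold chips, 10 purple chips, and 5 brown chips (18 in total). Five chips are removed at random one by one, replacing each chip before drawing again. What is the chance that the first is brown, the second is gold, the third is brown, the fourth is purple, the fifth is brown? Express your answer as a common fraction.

625/314928

Multiply the conditional probability of each draw in order, with replacement (the composition resets each draw).
P = (5/18) · (3/18) · (5/18) · (10/18) · (5/18) = 625/314928 ≈ 0.0020.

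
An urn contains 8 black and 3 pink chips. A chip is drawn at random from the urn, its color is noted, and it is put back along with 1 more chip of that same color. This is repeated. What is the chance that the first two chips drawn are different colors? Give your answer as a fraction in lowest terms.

Either pink then black, or black then pink; after the first draw the total is 12.
P = (3/11)·(8/12) + (8/11)·(3/12) = 4/11 ≈ 0.3636.

4/11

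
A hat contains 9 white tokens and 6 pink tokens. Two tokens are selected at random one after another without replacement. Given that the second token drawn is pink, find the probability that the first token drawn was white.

9/14

P(first=white and the second token drawn is pink) = (9/15)·(6/14) = 9/35.
P(the second token drawn is pink) = Σ over first color = 9/35 + 1/7 = 2/5.
By Bayes, P(first=white | the second token drawn is pink) = 9/35 / 2/5 = 9/14 ≈ 0.6429.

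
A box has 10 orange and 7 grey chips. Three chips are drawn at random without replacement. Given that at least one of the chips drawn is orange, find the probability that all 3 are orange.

P(all 3 orange) = C(10,3)/C(17,3) = 3/17; P(at least one orange) = 1 − C(7,3)/C(17,3) = 129/136.
Since 'all 3 orange' ⊆ 'at least one orange', P(all 3 | at least one) = 3/17 / 129/136 = 8/43 ≈ 0.1860.

8/43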